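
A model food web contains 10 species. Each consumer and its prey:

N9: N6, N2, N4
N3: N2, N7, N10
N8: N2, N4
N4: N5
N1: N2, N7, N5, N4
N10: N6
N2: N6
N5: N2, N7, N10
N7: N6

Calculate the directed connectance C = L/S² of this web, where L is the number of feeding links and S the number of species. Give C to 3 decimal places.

C = 0.190

The web has S = 10 species and L = 19 feeding links.
C = L / S² = 19 / 100 = 0.1900 ≈ 0.190.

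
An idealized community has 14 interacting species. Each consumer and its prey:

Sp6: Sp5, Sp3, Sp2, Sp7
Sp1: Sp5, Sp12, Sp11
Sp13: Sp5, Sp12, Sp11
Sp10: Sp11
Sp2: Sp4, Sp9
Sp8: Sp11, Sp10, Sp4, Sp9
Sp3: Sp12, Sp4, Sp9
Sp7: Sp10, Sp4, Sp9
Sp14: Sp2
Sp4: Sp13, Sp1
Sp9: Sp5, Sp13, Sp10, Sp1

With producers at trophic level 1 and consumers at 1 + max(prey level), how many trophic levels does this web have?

Producers (level 1): Sp5, Sp12, Sp11.
Sp5 → Sp13 → Sp4 → Sp2 → Sp14 gives Sp14 level 5.
No species has a prey at level 5, so no species reaches level 6.

5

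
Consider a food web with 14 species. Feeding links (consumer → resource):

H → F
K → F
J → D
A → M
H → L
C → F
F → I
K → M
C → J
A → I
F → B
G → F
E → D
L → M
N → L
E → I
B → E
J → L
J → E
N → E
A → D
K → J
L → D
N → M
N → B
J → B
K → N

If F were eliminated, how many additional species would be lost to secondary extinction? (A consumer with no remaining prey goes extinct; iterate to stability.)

1

Remove F.
Round 1: G (all prey gone) → extinct.
No further losses. Total secondary extinctions: 1.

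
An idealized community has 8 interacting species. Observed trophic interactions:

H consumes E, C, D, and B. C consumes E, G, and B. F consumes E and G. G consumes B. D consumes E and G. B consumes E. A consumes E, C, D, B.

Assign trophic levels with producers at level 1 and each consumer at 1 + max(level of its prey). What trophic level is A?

Trophic level 5

E is a producer → level 1.
B eats E → level 2.
G eats B → level 3.
C eats G (level 3); other prey at levels: E 1, B 2 → level 4.
A eats C (level 4); other prey at levels: E 1, B 2, D 4 → level 5.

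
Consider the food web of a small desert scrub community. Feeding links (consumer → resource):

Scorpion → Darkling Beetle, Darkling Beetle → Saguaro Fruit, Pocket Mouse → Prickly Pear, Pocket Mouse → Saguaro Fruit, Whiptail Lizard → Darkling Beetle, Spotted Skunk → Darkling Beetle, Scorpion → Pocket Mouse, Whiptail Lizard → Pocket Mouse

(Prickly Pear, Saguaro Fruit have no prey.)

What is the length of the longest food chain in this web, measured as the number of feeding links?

2 links

One longest chain: Saguaro Fruit → Darkling Beetle → Whiptail Lizard.
It has 3 species and 2 links.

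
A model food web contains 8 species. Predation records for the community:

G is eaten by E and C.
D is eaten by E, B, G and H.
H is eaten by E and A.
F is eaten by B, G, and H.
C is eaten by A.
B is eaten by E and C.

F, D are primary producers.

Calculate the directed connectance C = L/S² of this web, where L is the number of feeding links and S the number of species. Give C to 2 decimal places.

C = 0.22

The web has S = 8 species and L = 14 feeding links.
C = L / S² = 14 / 64 = 0.2188 ≈ 0.22.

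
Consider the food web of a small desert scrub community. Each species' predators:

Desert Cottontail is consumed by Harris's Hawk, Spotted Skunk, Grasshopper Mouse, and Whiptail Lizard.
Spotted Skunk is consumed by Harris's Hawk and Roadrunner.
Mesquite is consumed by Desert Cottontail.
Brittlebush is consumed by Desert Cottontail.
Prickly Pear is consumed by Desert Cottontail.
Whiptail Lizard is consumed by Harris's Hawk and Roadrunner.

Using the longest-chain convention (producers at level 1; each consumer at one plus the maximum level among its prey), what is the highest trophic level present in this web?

4

Producers (level 1): Brittlebush, Mesquite, Prickly Pear.
Brittlebush → Desert Cottontail → Spotted Skunk → Roadrunner gives Roadrunner level 4.
No species has a prey at level 4, so no species reaches level 5.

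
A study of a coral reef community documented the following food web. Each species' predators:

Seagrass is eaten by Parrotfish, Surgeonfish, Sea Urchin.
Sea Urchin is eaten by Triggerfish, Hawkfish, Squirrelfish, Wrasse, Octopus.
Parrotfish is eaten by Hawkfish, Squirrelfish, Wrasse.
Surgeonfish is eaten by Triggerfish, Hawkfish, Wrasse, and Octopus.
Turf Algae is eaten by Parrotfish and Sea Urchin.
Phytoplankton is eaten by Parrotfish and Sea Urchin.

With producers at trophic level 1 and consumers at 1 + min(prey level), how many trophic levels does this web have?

3

Producers (level 1): Seagrass, Turf Algae, Phytoplankton.
Following each consumer down to its lowest-level prey: Seagrass → Sea Urchin → Hawkfish (levels 1 through 3).
All prey of Hawkfish (Sea Urchin 2, Surgeonfish 2, Parrotfish 2) are at level 2 or above, so Hawkfish is at level 1 + 2 = 3.
Every consumer has at least one prey at level 2 or below, so none exceeds level 3.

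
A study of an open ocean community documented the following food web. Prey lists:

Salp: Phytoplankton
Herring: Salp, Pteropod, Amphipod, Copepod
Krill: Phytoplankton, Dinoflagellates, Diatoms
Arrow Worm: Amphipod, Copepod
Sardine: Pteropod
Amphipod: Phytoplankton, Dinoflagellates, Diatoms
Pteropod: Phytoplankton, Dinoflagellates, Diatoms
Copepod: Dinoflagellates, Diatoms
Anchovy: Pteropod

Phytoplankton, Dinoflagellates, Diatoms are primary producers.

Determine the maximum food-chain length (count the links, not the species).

One longest chain: Phytoplankton → Pteropod → Anchovy.
It has 3 species and 2 links.

2 links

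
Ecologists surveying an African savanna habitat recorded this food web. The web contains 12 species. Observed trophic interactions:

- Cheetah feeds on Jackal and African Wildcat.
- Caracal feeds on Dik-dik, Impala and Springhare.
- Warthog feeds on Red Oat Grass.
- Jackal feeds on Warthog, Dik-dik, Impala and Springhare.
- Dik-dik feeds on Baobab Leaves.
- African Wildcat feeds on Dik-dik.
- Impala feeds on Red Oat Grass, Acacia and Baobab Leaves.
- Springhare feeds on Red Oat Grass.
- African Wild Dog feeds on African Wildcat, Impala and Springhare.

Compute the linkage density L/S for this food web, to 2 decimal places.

There are L = 19 links among S = 12 species.
L/S = 19/12 = 1.5833 ≈ 1.58.

L/S = 1.58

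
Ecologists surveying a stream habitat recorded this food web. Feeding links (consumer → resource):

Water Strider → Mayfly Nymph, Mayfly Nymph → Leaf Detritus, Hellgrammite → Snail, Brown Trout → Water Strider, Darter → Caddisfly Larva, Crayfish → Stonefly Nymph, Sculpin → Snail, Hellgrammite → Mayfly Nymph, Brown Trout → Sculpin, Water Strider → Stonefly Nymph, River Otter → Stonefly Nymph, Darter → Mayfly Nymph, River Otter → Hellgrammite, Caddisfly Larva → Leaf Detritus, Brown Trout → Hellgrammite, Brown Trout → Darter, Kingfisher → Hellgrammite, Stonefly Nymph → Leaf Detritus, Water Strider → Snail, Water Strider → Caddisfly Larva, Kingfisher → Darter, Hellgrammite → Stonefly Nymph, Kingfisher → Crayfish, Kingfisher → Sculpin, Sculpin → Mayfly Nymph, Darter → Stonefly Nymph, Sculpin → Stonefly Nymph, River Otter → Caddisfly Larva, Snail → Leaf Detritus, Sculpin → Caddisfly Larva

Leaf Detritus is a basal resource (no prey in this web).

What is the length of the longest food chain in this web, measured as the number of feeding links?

One longest chain: Leaf Detritus → Snail → Hellgrammite → River Otter.
It has 4 species and 3 links.

3 links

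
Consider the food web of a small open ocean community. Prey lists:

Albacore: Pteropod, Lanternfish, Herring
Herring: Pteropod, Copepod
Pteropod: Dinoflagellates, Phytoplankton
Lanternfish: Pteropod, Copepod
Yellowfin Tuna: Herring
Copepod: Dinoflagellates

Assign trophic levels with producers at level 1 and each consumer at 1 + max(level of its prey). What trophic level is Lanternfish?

Dinoflagellates is a producer → level 1.
Pteropod eats Dinoflagellates (level 1); other prey at levels: Phytoplankton 1 → level 2.
Lanternfish eats Pteropod (level 2); other prey at levels: Copepod 2 → level 3.

Trophic level 3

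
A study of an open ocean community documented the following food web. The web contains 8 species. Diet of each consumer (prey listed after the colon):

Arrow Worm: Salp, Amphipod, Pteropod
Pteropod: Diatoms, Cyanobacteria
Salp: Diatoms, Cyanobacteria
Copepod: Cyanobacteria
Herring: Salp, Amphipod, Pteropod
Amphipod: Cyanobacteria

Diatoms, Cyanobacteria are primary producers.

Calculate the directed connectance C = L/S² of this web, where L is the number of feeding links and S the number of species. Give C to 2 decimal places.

The web has S = 8 species and L = 12 feeding links.
C = L / S² = 12 / 64 = 0.1875 ≈ 0.19.

C = 0.19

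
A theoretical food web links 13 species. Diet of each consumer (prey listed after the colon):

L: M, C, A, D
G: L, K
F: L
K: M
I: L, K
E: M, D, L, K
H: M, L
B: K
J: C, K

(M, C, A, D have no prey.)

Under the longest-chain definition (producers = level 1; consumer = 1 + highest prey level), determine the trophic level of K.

M is a producer → level 1.
K eats M → level 2.

Trophic level 2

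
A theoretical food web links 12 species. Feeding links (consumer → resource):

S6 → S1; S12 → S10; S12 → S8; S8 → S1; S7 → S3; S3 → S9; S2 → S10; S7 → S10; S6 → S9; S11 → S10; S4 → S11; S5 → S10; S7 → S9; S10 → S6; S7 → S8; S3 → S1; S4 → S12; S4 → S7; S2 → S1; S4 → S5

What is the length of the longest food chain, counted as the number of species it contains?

5 species

One longest chain: S9 → S6 → S10 → S11 → S4.
It has 5 species and 4 links.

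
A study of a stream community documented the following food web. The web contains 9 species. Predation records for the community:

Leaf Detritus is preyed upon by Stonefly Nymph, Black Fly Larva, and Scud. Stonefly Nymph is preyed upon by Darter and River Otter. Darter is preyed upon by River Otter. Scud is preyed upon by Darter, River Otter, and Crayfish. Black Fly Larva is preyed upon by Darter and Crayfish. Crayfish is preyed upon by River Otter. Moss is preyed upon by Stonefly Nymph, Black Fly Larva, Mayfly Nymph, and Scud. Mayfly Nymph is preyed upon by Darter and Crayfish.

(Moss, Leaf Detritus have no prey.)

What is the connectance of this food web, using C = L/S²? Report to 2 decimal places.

The web has S = 9 species and L = 18 feeding links.
C = L / S² = 18 / 81 = 0.2222 ≈ 0.22.

C = 0.22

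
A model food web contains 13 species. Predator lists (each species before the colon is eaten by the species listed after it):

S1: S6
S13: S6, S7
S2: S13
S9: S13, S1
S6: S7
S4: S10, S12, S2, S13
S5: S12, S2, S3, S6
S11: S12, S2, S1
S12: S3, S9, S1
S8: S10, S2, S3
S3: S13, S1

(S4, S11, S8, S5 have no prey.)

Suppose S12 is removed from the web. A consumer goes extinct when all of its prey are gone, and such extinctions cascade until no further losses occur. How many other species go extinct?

Remove S12.
Round 1: S9 (all prey gone) → extinct.
No further losses. Total secondary extinctions: 1.

1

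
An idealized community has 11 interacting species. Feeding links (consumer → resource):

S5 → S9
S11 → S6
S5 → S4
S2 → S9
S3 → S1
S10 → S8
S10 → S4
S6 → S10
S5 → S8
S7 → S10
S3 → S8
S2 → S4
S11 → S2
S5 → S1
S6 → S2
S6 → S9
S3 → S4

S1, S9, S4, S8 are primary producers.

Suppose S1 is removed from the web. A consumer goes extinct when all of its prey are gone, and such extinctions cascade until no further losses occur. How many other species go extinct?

0

Remove S1.
Every predator of it retains at least one other prey: S5 still has S9, S4, S8; S3 still has S4, S8.
No consumer loses all prey, so no secondary extinctions occur.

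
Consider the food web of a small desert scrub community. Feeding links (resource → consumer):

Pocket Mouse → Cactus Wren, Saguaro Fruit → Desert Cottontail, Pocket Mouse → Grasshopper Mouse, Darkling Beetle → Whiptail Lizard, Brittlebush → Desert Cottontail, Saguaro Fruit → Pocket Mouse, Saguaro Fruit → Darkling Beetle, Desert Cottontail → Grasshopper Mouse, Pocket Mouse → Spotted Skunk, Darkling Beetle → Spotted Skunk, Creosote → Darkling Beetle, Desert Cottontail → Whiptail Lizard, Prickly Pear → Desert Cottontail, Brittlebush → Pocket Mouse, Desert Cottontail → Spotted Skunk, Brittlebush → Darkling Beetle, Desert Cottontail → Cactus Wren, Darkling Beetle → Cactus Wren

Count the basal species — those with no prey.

Basal species (no prey listed): Saguaro Fruit, Brittlebush, Creosote, Prickly Pear.
Count: 4.

4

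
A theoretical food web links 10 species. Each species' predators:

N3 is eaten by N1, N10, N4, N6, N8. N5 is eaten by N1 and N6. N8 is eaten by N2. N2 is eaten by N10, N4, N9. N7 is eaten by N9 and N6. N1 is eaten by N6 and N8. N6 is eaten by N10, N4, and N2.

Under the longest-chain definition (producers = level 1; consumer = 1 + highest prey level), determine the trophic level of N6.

N5 is a producer → level 1.
N1 eats N5 (level 1); other prey at levels: N3 1 → level 2.
N6 eats N1 (level 2); other prey at levels: N7 1, N5 1, N3 1 → level 3.

Trophic level 3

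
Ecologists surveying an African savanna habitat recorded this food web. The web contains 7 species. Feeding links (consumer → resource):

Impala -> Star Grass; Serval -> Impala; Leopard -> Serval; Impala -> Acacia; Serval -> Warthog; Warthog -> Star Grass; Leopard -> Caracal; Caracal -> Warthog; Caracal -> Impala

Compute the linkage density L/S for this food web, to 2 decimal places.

L/S = 1.29

There are L = 9 links among S = 7 species.
L/S = 9/7 = 1.2857 ≈ 1.29.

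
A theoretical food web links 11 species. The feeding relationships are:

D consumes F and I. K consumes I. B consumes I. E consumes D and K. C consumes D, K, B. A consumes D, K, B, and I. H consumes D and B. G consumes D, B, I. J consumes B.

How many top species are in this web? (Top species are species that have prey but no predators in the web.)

6

Top species (has prey, but nothing eats it): J, C, H, E, G, A.
Count: 6.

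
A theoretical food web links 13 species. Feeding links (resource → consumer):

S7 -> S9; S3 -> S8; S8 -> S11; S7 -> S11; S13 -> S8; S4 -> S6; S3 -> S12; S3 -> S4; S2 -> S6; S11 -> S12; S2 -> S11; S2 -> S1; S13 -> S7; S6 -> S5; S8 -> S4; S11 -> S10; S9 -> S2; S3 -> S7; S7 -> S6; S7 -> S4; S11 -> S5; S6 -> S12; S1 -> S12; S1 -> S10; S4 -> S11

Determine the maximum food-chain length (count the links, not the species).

One longest chain: S13 → S7 → S9 → S2 → S6 → S5.
It has 6 species and 5 links.

5 links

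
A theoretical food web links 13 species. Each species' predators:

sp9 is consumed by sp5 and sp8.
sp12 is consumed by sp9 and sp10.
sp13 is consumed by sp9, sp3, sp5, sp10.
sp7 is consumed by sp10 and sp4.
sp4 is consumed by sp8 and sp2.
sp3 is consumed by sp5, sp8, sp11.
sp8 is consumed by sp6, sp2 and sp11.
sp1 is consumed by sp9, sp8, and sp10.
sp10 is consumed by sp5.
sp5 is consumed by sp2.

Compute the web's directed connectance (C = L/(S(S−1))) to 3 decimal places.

C = 0.147

The web has S = 13 species and L = 23 feeding links.
C = L / (S(S−1)) = 23 / 156 = 0.1474 ≈ 0.147.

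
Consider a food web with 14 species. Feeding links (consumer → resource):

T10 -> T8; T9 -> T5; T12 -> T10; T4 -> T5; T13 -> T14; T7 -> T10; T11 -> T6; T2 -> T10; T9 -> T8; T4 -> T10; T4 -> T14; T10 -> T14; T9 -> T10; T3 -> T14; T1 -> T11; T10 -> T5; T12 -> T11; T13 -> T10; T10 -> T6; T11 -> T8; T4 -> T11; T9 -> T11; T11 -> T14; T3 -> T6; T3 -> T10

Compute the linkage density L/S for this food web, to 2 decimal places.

L/S = 1.79

There are L = 25 links among S = 14 species.
L/S = 25/14 = 1.7857 ≈ 1.79.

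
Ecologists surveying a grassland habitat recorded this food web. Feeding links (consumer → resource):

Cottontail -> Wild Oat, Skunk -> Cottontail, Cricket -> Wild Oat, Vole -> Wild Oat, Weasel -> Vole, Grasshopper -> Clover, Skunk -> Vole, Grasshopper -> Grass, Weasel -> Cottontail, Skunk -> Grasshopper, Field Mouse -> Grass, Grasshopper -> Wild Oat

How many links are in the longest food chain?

2 links

One longest chain: Wild Oat → Cottontail → Weasel.
It has 3 species and 2 links.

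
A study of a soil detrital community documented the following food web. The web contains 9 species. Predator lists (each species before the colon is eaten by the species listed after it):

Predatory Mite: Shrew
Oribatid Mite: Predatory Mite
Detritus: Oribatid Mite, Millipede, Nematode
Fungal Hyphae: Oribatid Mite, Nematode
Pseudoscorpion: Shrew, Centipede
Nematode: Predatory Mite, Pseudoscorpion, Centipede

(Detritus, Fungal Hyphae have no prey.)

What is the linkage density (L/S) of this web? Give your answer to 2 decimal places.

L/S = 1.33

There are L = 12 links among S = 9 species.
L/S = 12/9 = 1.3333 ≈ 1.33.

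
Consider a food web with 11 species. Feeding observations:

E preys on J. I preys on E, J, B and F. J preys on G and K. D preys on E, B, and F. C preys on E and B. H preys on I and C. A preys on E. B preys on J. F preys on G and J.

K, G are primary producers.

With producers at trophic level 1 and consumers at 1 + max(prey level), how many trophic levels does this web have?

5

Producers (level 1): K, G.
K → J → F → I → H gives H level 5.
No species has a prey at level 5, so no species reaches level 6.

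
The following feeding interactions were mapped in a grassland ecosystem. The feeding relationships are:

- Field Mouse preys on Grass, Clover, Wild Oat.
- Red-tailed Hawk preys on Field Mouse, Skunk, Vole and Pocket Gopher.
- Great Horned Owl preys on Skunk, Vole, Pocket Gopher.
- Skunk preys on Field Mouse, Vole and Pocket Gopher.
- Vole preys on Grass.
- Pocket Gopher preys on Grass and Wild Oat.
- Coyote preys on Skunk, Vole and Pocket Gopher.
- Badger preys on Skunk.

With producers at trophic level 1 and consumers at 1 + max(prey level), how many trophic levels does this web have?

4

Producers (level 1): Grass, Clover, Wild Oat.
Grass → Vole → Skunk → Coyote gives Coyote level 4.
No species has a prey at level 4, so no species reaches level 5.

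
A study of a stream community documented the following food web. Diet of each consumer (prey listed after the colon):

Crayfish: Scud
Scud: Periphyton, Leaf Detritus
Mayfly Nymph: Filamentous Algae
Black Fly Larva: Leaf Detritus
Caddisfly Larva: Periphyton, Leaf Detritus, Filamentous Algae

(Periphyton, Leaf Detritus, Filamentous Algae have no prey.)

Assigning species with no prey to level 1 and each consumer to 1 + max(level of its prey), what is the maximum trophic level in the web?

Basal resources (level 1): Periphyton, Leaf Detritus, Filamentous Algae.
Periphyton → Scud → Crayfish gives Crayfish level 3.
No species has a prey at level 3, so no species reaches level 4.

3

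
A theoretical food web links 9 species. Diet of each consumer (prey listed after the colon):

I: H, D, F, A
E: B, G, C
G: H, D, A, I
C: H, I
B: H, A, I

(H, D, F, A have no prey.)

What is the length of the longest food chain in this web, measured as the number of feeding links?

One longest chain: H → I → B → E.
It has 4 species and 3 links.

3 links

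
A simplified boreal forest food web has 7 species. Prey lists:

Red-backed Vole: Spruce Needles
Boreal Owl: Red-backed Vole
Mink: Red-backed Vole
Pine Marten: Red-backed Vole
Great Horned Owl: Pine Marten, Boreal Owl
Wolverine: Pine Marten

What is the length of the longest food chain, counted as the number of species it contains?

One longest chain: Spruce Needles → Red-backed Vole → Pine Marten → Wolverine.
It has 4 species and 3 links.

4 species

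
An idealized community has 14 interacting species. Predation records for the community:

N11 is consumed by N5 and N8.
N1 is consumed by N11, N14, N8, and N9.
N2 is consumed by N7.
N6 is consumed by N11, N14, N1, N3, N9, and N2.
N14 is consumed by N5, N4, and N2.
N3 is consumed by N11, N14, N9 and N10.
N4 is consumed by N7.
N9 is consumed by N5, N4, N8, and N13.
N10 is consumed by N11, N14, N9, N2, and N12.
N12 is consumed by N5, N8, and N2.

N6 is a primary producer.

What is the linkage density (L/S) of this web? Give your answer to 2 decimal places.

There are L = 33 links among S = 14 species.
L/S = 33/14 = 2.3571 ≈ 2.36.

L/S = 2.36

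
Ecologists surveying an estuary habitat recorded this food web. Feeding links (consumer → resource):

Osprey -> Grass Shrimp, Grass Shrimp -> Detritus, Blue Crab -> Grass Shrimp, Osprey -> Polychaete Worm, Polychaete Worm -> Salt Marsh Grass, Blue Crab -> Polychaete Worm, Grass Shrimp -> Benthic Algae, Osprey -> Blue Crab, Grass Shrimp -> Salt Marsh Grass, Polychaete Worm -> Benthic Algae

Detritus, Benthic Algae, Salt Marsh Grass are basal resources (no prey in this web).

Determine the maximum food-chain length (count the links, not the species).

One longest chain: Detritus → Grass Shrimp → Blue Crab → Osprey.
It has 4 species and 3 links.

3 links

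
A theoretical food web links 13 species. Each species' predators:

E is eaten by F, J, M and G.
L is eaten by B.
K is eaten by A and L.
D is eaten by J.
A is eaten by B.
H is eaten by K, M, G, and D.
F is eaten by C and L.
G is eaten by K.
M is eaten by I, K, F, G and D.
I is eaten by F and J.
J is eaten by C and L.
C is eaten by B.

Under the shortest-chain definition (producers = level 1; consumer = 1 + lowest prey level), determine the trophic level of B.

Trophic level 4

E is a producer → level 1.
F eats E → level 2.
C eats F → level 3.
B eats C → level 4.
No prey of B is below level 3, so 4 is the minimum.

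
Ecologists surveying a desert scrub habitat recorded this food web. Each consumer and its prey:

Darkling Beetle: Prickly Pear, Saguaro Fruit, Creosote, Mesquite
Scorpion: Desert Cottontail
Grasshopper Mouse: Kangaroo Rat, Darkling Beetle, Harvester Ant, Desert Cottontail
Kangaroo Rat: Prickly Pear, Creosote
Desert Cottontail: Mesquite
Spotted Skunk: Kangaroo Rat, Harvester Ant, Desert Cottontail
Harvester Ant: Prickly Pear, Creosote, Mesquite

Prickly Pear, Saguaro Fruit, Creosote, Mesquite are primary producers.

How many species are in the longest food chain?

3 species

One longest chain: Prickly Pear → Kangaroo Rat → Grasshopper Mouse.
It has 3 species and 2 links.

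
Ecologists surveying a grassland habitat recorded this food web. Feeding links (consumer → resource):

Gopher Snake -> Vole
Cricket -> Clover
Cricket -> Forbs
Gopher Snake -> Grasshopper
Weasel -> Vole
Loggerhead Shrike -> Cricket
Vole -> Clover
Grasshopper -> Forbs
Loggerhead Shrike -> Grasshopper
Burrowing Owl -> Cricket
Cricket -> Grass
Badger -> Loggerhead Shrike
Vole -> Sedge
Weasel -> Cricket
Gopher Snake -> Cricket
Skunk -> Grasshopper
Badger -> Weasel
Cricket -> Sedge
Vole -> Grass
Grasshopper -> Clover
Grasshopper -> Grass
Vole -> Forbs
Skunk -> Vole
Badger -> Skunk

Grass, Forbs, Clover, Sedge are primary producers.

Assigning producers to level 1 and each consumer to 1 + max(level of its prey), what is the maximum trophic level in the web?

4

Producers (level 1): Grass, Forbs, Clover, Sedge.
Grass → Cricket → Loggerhead Shrike → Badger gives Badger level 4.
No species has a prey at level 4, so no species reaches level 5.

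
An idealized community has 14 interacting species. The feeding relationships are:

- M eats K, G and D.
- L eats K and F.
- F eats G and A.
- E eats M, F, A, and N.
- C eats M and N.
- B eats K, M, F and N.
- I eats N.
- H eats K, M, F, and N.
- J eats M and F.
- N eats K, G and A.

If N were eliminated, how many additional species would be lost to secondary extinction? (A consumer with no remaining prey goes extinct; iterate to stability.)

1

Remove N.
Round 1: I (all prey gone) → extinct.
No further losses. Total secondary extinctions: 1.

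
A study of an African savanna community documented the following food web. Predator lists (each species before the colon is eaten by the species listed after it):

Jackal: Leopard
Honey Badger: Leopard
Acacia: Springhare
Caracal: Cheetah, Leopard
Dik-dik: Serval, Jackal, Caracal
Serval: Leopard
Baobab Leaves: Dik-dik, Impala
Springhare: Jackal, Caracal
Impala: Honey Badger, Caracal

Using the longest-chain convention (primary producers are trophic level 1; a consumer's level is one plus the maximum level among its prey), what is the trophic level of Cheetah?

Acacia is a producer → level 1.
Springhare eats Acacia → level 2.
Caracal eats Springhare (level 2); other prey at levels: Dik-dik 2, Impala 2 → level 3.
Cheetah eats Caracal → level 4.

Trophic level 4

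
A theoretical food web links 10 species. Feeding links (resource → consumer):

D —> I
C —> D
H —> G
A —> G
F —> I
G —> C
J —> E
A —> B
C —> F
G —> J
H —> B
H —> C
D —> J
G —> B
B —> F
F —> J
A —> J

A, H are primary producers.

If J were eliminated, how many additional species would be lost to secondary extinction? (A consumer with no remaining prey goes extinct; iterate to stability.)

Remove J.
Round 1: E (all prey gone) → extinct.
No further losses. Total secondary extinctions: 1.

1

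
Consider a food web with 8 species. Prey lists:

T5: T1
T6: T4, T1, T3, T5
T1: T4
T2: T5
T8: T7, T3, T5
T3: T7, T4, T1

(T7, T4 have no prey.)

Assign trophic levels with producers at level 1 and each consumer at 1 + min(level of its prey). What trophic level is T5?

Trophic level 3

T4 is a producer → level 1.
T1 eats T4 → level 2.
T5 eats T1 → level 3.
No prey of T5 is below level 2, so 3 is the minimum.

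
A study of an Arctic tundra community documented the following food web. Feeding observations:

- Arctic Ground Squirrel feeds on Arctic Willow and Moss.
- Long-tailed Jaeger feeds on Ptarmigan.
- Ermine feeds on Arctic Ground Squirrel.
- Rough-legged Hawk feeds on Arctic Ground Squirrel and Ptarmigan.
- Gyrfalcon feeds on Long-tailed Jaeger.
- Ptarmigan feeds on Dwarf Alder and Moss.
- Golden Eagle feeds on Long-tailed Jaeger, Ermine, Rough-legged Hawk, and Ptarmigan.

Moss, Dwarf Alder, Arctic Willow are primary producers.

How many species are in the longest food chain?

One longest chain: Moss → Ptarmigan → Long-tailed Jaeger → Golden Eagle.
It has 4 species and 3 links.

4 species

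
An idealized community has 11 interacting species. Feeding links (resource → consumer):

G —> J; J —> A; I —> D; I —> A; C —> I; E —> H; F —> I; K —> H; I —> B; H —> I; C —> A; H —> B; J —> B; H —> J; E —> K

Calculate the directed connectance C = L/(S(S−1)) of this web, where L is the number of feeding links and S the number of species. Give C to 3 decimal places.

The web has S = 11 species and L = 15 feeding links.
C = L / (S(S−1)) = 15 / 110 = 0.1364 ≈ 0.136.

C = 0.136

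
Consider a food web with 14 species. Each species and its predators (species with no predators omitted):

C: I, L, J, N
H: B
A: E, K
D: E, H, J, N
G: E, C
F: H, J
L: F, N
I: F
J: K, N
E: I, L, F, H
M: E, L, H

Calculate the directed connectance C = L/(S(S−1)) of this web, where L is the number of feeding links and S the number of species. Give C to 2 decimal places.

The web has S = 14 species and L = 27 feeding links.
C = L / (S(S−1)) = 27 / 182 = 0.1484 ≈ 0.15.

C = 0.15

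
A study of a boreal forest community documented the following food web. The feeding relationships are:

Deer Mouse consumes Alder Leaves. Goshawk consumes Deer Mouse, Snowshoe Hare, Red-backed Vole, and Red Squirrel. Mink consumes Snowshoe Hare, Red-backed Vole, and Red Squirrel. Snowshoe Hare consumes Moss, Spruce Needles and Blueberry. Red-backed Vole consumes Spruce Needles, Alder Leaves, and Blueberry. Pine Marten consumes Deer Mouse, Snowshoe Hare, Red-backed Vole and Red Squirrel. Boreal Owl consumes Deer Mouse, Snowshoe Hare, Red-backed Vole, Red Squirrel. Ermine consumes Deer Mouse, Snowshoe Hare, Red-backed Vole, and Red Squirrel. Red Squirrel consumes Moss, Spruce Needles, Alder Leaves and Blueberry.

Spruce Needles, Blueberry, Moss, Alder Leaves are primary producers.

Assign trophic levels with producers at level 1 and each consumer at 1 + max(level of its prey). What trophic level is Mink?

Spruce Needles is a producer → level 1.
Snowshoe Hare eats Spruce Needles (level 1); other prey at levels: Blueberry 1, Moss 1 → level 2.
Mink eats Snowshoe Hare (level 2); other prey at levels: Red-backed Vole 2, Red Squirrel 2 → level 3.

Trophic level 3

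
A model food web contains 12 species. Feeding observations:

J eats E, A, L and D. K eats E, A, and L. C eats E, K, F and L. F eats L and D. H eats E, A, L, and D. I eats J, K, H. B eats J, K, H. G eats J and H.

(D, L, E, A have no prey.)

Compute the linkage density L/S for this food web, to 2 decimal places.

L/S = 2.08

There are L = 25 links among S = 12 species.
L/S = 25/12 = 2.0833 ≈ 2.08.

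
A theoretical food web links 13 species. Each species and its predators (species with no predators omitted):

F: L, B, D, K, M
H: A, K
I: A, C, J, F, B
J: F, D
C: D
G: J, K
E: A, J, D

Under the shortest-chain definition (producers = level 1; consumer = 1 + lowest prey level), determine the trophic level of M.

I is a producer → level 1.
F eats I → level 2.
M eats F → level 3.
No prey of M is below level 2, so 3 is the minimum.

Trophic level 3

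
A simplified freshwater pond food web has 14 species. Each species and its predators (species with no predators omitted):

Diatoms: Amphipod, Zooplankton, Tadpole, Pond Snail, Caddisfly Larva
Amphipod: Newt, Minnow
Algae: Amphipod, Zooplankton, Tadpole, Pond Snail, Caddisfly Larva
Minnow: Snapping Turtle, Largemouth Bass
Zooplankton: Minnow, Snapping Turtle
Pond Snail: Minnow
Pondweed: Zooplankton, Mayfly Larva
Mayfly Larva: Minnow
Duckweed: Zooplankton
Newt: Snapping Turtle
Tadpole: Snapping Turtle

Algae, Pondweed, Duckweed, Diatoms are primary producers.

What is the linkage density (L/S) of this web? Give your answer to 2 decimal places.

L/S = 1.64

There are L = 23 links among S = 14 species.
L/S = 23/14 = 1.6429 ≈ 1.64.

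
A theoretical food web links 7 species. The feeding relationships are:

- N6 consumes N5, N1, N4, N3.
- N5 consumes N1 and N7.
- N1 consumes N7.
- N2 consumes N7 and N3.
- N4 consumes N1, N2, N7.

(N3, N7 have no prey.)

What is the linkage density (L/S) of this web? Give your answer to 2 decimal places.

There are L = 12 links among S = 7 species.
L/S = 12/7 = 1.7143 ≈ 1.71.

L/S = 1.71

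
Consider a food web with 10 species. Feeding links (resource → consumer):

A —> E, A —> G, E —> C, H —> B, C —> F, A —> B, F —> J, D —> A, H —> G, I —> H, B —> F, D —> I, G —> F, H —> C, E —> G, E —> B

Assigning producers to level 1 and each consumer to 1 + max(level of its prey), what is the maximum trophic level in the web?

6

Producers (level 1): D.
D → A → E → C → F → J gives J level 6.
No species has a prey at level 6, so no species reaches level 7.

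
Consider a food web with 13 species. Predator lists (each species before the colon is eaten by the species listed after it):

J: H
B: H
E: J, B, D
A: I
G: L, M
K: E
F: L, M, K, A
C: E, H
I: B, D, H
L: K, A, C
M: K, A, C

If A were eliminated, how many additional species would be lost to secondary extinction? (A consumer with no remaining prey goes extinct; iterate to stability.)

Remove A.
Round 1: I (all prey gone) → extinct.
No further losses. Total secondary extinctions: 1.

1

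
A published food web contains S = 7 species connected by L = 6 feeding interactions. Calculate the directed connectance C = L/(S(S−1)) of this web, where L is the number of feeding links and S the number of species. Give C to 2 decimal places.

C = 0.14

The web has S = 7 species and L = 6 feeding links.
C = L / (S(S−1)) = 6 / 42 = 0.1429 ≈ 0.14.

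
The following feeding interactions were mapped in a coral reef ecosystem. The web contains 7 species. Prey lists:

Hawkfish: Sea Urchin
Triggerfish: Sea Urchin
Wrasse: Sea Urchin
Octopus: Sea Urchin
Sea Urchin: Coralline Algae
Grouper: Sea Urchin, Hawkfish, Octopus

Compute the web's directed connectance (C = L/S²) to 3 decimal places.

The web has S = 7 species and L = 8 feeding links.
C = L / S² = 8 / 49 = 0.1633 ≈ 0.163.

C = 0.163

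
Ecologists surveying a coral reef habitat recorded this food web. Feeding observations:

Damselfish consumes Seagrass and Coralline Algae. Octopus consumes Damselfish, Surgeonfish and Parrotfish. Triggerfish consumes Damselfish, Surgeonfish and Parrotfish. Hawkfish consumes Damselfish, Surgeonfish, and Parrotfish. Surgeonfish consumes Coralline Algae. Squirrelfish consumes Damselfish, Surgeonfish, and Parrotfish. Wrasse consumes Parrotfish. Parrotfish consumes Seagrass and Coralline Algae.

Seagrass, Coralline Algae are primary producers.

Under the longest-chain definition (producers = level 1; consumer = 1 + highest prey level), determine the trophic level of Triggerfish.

Trophic level 3

Seagrass is a producer → level 1.
Damselfish eats Seagrass (level 1); other prey at levels: Coralline Algae 1 → level 2.
Triggerfish eats Damselfish (level 2); other prey at levels: Parrotfish 2, Surgeonfish 2 → level 3.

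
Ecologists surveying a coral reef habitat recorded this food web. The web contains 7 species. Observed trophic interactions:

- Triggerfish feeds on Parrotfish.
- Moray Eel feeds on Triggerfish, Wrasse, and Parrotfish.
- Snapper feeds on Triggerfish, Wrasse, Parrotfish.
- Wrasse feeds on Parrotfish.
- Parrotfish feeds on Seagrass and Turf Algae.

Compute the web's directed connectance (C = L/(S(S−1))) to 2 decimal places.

The web has S = 7 species and L = 10 feeding links.
C = L / (S(S−1)) = 10 / 42 = 0.2381 ≈ 0.24.

C = 0.24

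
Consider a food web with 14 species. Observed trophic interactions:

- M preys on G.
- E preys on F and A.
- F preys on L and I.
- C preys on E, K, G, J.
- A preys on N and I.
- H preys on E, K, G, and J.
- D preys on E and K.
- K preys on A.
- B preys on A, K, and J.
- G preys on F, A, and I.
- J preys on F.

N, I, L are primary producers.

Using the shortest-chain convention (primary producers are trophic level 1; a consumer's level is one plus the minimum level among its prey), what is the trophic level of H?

I is a producer → level 1.
G eats I → level 2.
H eats G → level 3.
No prey of H is below level 2, so 3 is the minimum.

Trophic level 3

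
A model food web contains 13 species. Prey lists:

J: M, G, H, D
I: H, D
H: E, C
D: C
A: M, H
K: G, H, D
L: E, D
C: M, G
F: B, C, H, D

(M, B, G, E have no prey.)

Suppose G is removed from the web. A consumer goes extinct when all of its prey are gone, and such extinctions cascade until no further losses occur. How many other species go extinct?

0

Remove G.
Every predator of it retains at least one other prey: C still has M; J still has M, H, D; K still has H, D.
No consumer loses all prey, so no secondary extinctions occur.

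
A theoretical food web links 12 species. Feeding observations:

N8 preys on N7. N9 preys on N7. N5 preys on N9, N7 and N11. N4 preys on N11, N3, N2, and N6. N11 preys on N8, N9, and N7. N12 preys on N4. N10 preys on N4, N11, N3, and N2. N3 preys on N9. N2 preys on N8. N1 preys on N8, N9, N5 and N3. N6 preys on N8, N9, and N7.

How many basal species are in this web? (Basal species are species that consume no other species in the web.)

Basal species (no prey listed): N7.
Count: 1.

1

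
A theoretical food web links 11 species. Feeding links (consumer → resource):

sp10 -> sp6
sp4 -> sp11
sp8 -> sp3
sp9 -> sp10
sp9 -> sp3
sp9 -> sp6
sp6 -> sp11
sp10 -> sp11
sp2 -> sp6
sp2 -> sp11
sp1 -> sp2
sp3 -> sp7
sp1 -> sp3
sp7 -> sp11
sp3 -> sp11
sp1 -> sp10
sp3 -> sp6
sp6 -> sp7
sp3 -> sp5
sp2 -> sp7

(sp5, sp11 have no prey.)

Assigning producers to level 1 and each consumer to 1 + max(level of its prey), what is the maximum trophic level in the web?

5

Producers (level 1): sp5, sp11.
sp11 → sp7 → sp6 → sp3 → sp8 gives sp8 level 5.
No species has a prey at level 5, so no species reaches level 6.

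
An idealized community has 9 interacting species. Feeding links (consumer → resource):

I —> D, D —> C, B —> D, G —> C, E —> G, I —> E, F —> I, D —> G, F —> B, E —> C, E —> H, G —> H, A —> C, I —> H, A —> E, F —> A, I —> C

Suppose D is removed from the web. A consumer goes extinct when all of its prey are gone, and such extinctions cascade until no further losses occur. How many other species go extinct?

1

Remove D.
Round 1: B (all prey gone) → extinct.
No further losses. Total secondary extinctions: 1.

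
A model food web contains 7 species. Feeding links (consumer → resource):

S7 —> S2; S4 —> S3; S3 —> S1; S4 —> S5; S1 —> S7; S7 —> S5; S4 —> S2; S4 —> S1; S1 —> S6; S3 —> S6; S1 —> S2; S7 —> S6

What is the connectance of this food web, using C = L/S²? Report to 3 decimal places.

C = 0.245

The web has S = 7 species and L = 12 feeding links.
C = L / S² = 12 / 49 = 0.2449 ≈ 0.245.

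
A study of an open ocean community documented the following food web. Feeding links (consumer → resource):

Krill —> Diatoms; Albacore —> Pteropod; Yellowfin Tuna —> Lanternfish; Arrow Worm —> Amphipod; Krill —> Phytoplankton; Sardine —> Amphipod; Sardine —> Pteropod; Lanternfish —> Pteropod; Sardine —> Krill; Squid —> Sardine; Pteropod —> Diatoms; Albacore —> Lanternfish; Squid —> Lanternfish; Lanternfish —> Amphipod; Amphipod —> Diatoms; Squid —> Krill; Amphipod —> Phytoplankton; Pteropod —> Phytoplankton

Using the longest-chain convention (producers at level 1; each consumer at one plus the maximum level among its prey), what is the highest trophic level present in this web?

4

Producers (level 1): Phytoplankton, Diatoms.
Phytoplankton → Pteropod → Sardine → Squid gives Squid level 4.
No species has a prey at level 4, so no species reaches level 5.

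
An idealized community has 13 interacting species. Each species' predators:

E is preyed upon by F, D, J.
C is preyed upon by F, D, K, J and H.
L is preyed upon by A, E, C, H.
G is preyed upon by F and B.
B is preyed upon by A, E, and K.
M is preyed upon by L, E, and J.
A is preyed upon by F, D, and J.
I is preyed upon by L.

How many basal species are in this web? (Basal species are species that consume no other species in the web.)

3

Basal species (no prey listed): I, G, M.
Count: 3.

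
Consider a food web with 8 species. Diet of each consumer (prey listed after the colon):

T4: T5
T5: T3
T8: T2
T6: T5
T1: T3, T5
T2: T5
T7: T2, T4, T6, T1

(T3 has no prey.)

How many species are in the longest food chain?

4 species

One longest chain: T3 → T5 → T2 → T8.
It has 4 species and 3 links.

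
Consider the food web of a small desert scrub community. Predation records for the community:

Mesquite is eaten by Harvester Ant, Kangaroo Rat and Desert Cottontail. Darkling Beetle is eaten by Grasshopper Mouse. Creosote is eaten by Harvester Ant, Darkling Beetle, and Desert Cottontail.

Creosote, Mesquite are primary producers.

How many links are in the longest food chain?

2 links

One longest chain: Creosote → Darkling Beetle → Grasshopper Mouse.
It has 3 species and 2 links.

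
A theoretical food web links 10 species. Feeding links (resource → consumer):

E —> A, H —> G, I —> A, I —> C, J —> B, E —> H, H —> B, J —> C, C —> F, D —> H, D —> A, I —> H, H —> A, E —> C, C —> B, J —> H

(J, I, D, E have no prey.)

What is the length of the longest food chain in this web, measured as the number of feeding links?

2 links

One longest chain: J → H → A.
It has 3 species and 2 links.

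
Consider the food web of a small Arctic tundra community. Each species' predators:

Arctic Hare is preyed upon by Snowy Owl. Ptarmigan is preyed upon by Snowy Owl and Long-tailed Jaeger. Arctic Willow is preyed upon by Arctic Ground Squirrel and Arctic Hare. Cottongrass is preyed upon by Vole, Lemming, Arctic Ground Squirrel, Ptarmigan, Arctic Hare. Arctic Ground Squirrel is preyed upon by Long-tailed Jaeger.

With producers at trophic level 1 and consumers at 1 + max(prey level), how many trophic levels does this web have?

Producers (level 1): Arctic Willow, Cottongrass.
Cottongrass → Ptarmigan → Snowy Owl gives Snowy Owl level 3.
No species has a prey at level 3, so no species reaches level 4.

3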